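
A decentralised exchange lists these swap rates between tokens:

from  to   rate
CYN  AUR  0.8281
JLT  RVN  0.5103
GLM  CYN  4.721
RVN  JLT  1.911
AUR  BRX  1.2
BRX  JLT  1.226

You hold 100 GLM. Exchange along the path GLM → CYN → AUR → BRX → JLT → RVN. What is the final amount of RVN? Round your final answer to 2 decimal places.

293.50

100 GLM × 4.721 = 472.1 CYN
472.1 CYN × 0.8281 = 390.94601 AUR
390.94601 AUR × 1.2 = 469.135212 BRX
469.135212 BRX × 1.226 = 575.159769912 JLT
575.159769912 JLT × 0.5103 = 293.5040305860936 RVN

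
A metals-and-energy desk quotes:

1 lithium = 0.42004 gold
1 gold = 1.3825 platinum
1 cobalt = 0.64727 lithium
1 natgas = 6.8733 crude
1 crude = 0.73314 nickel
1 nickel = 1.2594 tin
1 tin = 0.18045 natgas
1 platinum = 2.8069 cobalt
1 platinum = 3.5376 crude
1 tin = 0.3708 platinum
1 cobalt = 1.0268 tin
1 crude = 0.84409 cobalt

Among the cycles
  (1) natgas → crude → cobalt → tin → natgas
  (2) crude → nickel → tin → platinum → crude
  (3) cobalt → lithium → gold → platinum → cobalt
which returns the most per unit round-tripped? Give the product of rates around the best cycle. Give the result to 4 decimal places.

(1) 6.8733 × 0.84409 × 1.0268 × 0.18045 = 1.07497
(2) 0.73314 × 1.2594 × 0.3708 × 3.5376 = 1.21115
(3) 0.64727 × 0.42004 × 1.3825 × 2.8069 = 1.05504
Highest is cycle (2) at 1.2112 (>1, arbitrage).

1.2112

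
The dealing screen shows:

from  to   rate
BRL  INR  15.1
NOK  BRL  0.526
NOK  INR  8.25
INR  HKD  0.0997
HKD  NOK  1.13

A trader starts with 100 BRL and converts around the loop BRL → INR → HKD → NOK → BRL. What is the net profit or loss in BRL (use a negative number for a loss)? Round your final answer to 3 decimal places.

100 BRL × 15.1 = 1510 INR
1510 INR × 0.0997 = 150.547 HKD
150.547 HKD × 1.13 = 170.11811 NOK
170.11811 NOK × 0.526 = 89.48212586 BRL
Net change: 89.48212586 − 100 = -10.51787414 BRL

-10.518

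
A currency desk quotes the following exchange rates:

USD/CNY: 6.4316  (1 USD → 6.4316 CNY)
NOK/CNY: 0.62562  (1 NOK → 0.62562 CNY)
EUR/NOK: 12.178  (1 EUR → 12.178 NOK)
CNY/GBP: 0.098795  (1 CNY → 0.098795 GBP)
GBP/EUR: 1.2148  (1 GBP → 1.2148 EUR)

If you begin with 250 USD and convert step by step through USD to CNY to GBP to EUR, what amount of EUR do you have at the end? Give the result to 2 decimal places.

250 USD × 6.4316 = 1607.9 CNY
1607.9 CNY × 0.098795 = 158.8524805 GBP
158.8524805 GBP × 1.2148 = 192.9739933114 EUR

192.97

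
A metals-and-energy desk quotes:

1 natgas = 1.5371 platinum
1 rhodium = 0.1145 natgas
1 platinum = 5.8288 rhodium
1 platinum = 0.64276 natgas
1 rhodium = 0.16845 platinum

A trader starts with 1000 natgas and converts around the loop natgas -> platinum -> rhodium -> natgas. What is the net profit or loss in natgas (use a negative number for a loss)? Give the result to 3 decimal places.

25.857

1000 natgas × 1.5371 = 1537.1 platinum
1537.1 platinum × 5.8288 = 8959.44848 rhodium
8959.44848 rhodium × 0.1145 = 1025.85685096 natgas
Net change: 1025.85685096 − 1000 = 25.85685096 natgas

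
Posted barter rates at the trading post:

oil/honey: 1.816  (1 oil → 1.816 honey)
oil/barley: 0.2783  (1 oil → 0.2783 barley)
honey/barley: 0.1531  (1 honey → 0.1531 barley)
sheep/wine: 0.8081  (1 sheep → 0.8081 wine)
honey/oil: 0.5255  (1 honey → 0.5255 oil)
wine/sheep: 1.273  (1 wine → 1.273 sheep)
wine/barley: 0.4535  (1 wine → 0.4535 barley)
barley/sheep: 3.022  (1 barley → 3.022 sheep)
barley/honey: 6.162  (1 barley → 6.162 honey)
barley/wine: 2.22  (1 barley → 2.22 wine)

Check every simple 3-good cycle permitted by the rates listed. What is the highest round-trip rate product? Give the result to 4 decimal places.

wine→barley→sheep→wine: 0.4535 × 3.022 × 0.8081 = 1.10748
honey→oil→barley→honey: 0.5255 × 0.2783 × 6.162 = 0.90117
Maximum is wine→barley→sheep→wine at 1.1075; arbitrage exists.

1.1075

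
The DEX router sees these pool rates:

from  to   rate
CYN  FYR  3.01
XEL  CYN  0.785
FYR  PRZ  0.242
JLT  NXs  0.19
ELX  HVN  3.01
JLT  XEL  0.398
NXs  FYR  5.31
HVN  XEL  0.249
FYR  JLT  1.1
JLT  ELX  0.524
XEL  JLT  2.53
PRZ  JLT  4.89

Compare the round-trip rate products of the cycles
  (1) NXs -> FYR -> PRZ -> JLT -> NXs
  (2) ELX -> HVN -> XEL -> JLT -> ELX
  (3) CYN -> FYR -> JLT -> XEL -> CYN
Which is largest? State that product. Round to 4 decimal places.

1.1939

(1) 5.31 × 0.242 × 4.89 × 0.19 = 1.19391
(2) 3.01 × 0.249 × 2.53 × 0.524 = 0.99361
(3) 3.01 × 1.1 × 0.398 × 0.785 = 1.03446
Highest is cycle (1) at 1.1939 (>1, arbitrage).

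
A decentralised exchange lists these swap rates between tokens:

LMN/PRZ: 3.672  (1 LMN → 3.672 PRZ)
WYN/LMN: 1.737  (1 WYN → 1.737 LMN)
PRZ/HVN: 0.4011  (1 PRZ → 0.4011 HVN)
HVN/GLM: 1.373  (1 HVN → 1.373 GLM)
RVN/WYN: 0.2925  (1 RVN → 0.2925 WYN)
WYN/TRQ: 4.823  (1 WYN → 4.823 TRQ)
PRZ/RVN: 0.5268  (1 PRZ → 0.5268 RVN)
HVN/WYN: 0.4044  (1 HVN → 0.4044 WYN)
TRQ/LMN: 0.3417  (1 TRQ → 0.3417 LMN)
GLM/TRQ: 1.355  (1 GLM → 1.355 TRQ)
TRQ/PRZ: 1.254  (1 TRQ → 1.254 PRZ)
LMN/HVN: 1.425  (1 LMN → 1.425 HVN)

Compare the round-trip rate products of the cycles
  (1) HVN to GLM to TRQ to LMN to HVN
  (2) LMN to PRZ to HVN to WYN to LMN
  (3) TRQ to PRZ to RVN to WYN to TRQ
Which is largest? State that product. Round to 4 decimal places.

(1) 1.373 × 1.355 × 0.3417 × 1.425 = 0.90588
(2) 3.672 × 0.4011 × 0.4044 × 1.737 = 1.03459
(3) 1.254 × 0.5268 × 0.2925 × 4.823 = 0.93194
Highest is cycle (2) at 1.0346 (>1, arbitrage).

1.0346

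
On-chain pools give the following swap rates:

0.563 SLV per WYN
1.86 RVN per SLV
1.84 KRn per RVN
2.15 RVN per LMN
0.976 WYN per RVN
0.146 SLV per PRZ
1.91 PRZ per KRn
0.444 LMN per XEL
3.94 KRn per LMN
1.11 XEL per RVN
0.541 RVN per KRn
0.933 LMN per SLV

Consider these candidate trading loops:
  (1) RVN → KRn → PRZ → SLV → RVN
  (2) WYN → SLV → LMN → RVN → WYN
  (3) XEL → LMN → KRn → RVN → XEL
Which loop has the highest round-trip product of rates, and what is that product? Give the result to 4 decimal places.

1.1022

(1) 1.84 × 1.91 × 0.146 × 1.86 = 0.95437
(2) 0.563 × 0.933 × 2.15 × 0.976 = 1.10225
(3) 0.444 × 3.94 × 0.541 × 1.11 = 1.05051
Highest is cycle (2) at 1.1022 (>1, arbitrage).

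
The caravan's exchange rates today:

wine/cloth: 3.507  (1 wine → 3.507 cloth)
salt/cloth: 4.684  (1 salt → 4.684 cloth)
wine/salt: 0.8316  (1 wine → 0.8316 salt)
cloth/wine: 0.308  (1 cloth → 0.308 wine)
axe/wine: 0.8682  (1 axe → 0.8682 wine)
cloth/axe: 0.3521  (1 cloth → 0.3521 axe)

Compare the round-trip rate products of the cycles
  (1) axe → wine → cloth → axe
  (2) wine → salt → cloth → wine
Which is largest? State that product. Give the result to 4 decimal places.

1.1997

(1) 0.8682 × 3.507 × 0.3521 = 1.07207
(2) 0.8316 × 4.684 × 0.308 = 1.19973
Highest is cycle (2) at 1.1997 (>1, arbitrage).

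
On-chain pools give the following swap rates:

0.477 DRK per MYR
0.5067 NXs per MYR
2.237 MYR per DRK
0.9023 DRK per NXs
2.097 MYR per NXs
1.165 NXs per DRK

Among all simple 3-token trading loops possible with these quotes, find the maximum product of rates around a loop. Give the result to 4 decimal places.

MYR→DRK→NXs→MYR: 0.477 × 1.165 × 2.097 = 1.16531
MYR→NXs→DRK→MYR: 0.5067 × 0.9023 × 2.237 = 1.02275
Maximum is MYR→DRK→NXs→MYR at 1.1653; arbitrage exists.

1.1653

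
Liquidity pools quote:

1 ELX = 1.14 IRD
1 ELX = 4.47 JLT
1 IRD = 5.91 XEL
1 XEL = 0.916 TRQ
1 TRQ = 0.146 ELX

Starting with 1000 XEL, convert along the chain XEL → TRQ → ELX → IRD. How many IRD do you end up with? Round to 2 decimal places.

152.46

1000 XEL × 0.916 = 916 TRQ
916 TRQ × 0.146 = 133.736 ELX
133.736 ELX × 1.14 = 152.45904 IRD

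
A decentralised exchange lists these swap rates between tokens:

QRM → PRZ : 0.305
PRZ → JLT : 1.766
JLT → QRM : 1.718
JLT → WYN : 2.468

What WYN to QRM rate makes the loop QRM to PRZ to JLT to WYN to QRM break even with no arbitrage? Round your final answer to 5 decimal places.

0.75225

Known legs of the cycle: 0.305 × 1.766 × 2.468 = 1.32933884
For no arbitrage the full-cycle product must be 1, so the missing rate is 1 / 1.32933884 ≈ 0.7522537.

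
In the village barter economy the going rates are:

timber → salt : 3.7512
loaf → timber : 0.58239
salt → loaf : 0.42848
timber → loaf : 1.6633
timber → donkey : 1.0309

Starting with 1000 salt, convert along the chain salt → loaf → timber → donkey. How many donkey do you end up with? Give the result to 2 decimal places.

257.25

1000 salt × 0.42848 = 428.48 loaf
428.48 loaf × 0.58239 = 249.5424672 timber
249.5424672 timber × 1.0309 = 257.25332943648 donkey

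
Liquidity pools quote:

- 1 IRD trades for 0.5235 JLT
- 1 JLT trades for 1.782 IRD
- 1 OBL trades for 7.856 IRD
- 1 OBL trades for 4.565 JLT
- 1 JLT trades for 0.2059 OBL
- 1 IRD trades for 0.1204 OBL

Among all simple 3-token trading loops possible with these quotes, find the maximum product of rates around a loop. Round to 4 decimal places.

JLT→IRD→OBL→JLT: 1.782 × 0.1204 × 4.565 = 0.97943
JLT→OBL→IRD→JLT: 0.2059 × 7.856 × 0.5235 = 0.84679
Maximum is JLT→IRD→OBL→JLT at 0.9794; no arbitrage — every cycle loses value.

0.9794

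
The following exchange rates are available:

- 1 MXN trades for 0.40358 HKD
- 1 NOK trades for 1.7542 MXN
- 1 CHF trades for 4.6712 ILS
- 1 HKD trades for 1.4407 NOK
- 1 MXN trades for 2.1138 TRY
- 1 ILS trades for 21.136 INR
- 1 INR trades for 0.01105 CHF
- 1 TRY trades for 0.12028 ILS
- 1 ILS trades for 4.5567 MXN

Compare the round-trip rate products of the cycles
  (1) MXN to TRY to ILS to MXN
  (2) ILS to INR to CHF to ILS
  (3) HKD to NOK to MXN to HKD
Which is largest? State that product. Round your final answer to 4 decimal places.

(1) 2.1138 × 0.12028 × 4.5567 = 1.15853
(2) 21.136 × 0.01105 × 4.6712 = 1.09097
(3) 1.4407 × 1.7542 × 0.40358 = 1.01996
Highest is cycle (1) at 1.1585 (>1, arbitrage).

1.1585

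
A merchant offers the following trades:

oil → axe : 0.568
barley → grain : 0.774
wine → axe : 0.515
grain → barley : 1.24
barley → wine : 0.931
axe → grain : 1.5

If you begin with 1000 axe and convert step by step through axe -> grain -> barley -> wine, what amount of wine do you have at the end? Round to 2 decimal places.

1731.66

1000 axe × 1.5 = 1500 grain
1500 grain × 1.24 = 1860 barley
1860 barley × 0.931 = 1731.66 wine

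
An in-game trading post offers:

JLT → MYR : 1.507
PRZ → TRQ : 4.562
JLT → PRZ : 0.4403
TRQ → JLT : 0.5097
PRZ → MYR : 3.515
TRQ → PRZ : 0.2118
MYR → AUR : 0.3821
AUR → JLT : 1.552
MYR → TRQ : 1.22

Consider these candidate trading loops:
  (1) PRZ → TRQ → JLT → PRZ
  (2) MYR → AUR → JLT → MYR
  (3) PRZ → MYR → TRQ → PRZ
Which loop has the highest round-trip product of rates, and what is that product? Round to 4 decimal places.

(1) 4.562 × 0.5097 × 0.4403 = 1.02381
(2) 0.3821 × 1.552 × 1.507 = 0.89368
(3) 3.515 × 1.22 × 0.2118 = 0.90826
Highest is cycle (1) at 1.0238 (>1, arbitrage).

1.0238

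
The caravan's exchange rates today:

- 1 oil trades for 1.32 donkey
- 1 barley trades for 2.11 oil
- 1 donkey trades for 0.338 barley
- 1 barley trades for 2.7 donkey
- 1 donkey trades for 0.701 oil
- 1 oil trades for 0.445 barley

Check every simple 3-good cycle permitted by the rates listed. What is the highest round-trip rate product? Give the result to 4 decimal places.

0.9414

barley→oil→donkey→barley: 2.11 × 1.32 × 0.338 = 0.94140
barley→donkey→oil→barley: 2.7 × 0.701 × 0.445 = 0.84225
Maximum is barley→oil→donkey→barley at 0.9414; no arbitrage — every cycle loses value.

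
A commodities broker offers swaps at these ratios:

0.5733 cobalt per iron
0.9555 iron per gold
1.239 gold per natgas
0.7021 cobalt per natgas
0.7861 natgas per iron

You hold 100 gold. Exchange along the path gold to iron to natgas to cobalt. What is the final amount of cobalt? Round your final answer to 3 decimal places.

52.736

100 gold × 0.9555 = 95.55 iron
95.55 iron × 0.7861 = 75.111855 natgas
75.111855 natgas × 0.7021 = 52.7360333955 cobalt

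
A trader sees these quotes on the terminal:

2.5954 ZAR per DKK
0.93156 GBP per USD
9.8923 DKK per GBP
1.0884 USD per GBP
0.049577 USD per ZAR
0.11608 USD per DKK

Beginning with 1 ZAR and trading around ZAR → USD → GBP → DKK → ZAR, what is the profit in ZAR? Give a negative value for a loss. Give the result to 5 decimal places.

1 ZAR × 0.049577 = 0.049577 USD
0.049577 USD × 0.93156 = 0.04618395012 GBP
0.04618395012 GBP × 9.8923 = 0.456865489772076 DKK
0.456865489772076 DKK × 2.5954 = 1.1857486921544460504 ZAR
Net change: 1.1857486921544460504 − 1 = 0.1857486921544460504 ZAR

0.18575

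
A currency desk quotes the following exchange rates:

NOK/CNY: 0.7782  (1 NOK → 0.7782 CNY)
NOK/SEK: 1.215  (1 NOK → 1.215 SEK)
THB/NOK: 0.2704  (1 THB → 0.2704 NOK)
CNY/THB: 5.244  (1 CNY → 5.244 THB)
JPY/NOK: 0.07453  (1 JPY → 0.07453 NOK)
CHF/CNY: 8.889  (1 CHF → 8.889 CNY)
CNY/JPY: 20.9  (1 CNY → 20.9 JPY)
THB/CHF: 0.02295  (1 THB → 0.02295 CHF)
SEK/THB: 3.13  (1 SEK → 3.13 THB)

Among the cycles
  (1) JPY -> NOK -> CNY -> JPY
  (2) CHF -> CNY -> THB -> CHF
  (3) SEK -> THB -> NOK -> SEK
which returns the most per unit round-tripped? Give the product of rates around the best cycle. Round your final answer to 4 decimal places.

(1) 0.07453 × 0.7782 × 20.9 = 1.21218
(2) 8.889 × 5.244 × 0.02295 = 1.06979
(3) 3.13 × 0.2704 × 1.215 = 1.02832
Highest is cycle (1) at 1.2122 (>1, arbitrage).

1.2122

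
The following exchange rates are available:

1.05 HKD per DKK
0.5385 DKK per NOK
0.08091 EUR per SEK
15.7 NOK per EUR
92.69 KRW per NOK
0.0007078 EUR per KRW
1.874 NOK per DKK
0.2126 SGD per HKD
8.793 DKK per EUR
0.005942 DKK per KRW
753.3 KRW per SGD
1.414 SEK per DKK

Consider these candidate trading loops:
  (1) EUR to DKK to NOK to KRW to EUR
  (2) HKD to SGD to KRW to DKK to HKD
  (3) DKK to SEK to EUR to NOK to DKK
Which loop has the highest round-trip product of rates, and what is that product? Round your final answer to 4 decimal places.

1.0811

(1) 8.793 × 1.874 × 92.69 × 0.0007078 = 1.08106
(2) 0.2126 × 753.3 × 0.005942 × 1.05 = 0.99920
(3) 1.414 × 0.08091 × 15.7 × 0.5385 = 0.96725
Highest is cycle (1) at 1.0811 (>1, arbitrage).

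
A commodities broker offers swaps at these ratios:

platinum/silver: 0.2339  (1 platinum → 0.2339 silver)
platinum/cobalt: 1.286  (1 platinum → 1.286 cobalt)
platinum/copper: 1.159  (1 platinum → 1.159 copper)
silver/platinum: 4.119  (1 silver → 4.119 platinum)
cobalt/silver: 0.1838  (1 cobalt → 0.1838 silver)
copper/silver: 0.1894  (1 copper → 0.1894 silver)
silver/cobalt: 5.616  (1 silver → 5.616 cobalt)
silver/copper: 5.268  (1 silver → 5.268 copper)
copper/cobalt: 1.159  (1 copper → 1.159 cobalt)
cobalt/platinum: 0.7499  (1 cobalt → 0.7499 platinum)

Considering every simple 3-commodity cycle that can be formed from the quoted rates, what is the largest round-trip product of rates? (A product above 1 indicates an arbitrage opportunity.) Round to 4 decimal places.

1.1222

silver→copper→cobalt→silver: 5.268 × 1.159 × 0.1838 = 1.12221
cobalt→platinum→copper→cobalt: 0.7499 × 1.159 × 1.159 = 1.00733
silver→cobalt→platinum→silver: 5.616 × 0.7499 × 0.2339 = 0.98506
silver→platinum→cobalt→silver: 4.119 × 1.286 × 0.1838 = 0.97359
silver→platinum→copper→silver: 4.119 × 1.159 × 0.1894 = 0.90418
Maximum is silver→copper→cobalt→silver at 1.1222; arbitrage exists.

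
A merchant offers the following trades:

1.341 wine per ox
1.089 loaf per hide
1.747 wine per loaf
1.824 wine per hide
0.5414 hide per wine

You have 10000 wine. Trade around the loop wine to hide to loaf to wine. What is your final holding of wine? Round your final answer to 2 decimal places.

10000 wine × 0.5414 = 5414 hide
5414 hide × 1.089 = 5895.846 loaf
5895.846 loaf × 1.747 = 10300.042962 wine

10300.04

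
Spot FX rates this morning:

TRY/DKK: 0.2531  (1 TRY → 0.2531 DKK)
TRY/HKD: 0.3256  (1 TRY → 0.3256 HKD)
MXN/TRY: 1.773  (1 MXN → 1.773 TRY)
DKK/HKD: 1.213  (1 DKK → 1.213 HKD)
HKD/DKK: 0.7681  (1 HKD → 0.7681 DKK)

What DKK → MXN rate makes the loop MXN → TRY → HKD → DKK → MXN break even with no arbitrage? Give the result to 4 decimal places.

2.2552

Known legs of the cycle: 1.773 × 0.3256 × 0.7681 = 0.44341552728
For no arbitrage the full-cycle product must be 1, so the missing rate is 1 / 0.44341552728 ≈ 2.255221.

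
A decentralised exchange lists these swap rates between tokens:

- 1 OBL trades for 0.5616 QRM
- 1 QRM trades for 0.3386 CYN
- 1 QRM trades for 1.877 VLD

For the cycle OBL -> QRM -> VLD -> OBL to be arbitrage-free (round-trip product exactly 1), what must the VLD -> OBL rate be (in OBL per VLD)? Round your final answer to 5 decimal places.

0.94866

Known legs of the cycle: 0.5616 × 1.877 = 1.0541232
For no arbitrage the full-cycle product must be 1, so the missing rate is 1 / 1.0541232 ≈ 0.9486557.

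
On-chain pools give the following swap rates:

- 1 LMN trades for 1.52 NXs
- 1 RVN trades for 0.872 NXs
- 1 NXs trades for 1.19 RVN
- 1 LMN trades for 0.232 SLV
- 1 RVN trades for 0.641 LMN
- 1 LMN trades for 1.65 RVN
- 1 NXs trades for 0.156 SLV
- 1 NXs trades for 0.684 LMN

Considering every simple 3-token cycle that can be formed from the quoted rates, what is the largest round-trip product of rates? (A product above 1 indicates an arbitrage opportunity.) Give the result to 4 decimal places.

NXs→RVN→LMN→NXs: 1.19 × 0.641 × 1.52 = 1.15944
NXs→LMN→RVN→NXs: 0.684 × 1.65 × 0.872 = 0.98414
Maximum is NXs→RVN→LMN→NXs at 1.1594; arbitrage exists.

1.1594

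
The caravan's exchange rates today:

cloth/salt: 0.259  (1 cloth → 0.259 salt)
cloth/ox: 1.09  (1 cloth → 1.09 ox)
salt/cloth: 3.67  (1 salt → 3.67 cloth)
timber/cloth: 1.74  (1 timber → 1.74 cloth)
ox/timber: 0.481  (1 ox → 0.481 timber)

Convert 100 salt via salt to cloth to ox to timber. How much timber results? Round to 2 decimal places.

192.41

100 salt × 3.67 = 367 cloth
367 cloth × 1.09 = 400.03 ox
400.03 ox × 0.481 = 192.41443 timber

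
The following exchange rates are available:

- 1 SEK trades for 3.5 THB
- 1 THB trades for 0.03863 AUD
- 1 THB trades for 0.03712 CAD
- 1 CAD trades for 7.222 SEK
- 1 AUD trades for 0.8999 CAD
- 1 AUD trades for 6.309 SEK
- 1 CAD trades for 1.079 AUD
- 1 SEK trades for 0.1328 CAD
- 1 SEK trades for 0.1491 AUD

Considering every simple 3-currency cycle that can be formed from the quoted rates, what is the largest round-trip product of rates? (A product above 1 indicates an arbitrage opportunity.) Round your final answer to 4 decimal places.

0.9690

SEK→AUD→CAD→SEK: 0.1491 × 0.8999 × 7.222 = 0.96901
THB→CAD→SEK→THB: 0.03712 × 7.222 × 3.5 = 0.93828
SEK→CAD→AUD→SEK: 0.1328 × 1.079 × 6.309 = 0.90402
THB→AUD→SEK→THB: 0.03863 × 6.309 × 3.5 = 0.85301
Maximum is SEK→AUD→CAD→SEK at 0.9690; no arbitrage — every cycle loses value.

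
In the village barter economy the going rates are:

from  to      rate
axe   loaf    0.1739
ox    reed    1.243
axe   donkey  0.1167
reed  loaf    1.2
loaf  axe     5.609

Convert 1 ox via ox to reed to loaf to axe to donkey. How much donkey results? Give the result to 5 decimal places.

0.97636

1 ox × 1.243 = 1.243 reed
1.243 reed × 1.2 = 1.4916 loaf
1.4916 loaf × 5.609 = 8.3663844 axe
8.3663844 axe × 0.1167 = 0.97635705948 donkey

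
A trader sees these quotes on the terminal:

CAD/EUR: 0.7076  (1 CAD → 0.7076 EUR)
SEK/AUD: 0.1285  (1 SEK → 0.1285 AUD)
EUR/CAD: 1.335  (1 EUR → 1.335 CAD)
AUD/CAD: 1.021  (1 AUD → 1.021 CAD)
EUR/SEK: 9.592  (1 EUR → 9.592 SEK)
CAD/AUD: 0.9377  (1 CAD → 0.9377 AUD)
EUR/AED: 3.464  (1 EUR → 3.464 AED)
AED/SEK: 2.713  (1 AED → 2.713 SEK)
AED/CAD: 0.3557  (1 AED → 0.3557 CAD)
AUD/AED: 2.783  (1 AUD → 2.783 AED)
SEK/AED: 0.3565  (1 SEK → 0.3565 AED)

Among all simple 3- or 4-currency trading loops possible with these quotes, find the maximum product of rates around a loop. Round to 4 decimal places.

0.9702

AED→SEK→AUD→AED: 2.713 × 0.1285 × 2.783 = 0.97021
CAD→AUD→AED→CAD: 0.9377 × 2.783 × 0.3557 = 0.92824
CAD→EUR→SEK→AUD→CAD: 0.7076 × 9.592 × 0.1285 × 1.021 = 0.89048
CAD→EUR→AED→CAD: 0.7076 × 3.464 × 0.3557 = 0.87187
CAD→EUR→SEK→AED→CAD: 0.7076 × 9.592 × 0.3565 × 0.3557 = 0.86068
Maximum is AED→SEK→AUD→AED at 0.9702; no arbitrage — every cycle loses value.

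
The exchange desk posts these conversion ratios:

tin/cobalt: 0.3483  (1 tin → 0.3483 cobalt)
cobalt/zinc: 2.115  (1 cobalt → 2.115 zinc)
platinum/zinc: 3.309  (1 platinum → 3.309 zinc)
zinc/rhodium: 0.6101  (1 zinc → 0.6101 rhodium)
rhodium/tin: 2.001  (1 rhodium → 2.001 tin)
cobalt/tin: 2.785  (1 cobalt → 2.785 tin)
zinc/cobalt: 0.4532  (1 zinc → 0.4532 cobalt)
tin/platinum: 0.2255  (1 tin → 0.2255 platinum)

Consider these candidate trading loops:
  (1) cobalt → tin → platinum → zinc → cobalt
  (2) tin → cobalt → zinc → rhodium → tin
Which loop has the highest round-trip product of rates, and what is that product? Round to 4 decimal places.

(1) 2.785 × 0.2255 × 3.309 × 0.4532 = 0.94180
(2) 0.3483 × 2.115 × 0.6101 × 2.001 = 0.89932
Highest is cycle (1) at 0.9418 (≤1, no arbitrage).

0.9418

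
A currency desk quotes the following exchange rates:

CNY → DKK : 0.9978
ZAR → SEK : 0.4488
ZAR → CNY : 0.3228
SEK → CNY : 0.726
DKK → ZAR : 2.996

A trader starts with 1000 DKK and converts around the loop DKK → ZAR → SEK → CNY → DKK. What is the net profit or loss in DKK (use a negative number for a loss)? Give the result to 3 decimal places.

-25.965

1000 DKK × 2.996 = 2996 ZAR
2996 ZAR × 0.4488 = 1344.6048 SEK
1344.6048 SEK × 0.726 = 976.1830848 CNY
976.1830848 CNY × 0.9978 = 974.03548201344 DKK
Net change: 974.03548201344 − 1000 = -25.96451798656 DKK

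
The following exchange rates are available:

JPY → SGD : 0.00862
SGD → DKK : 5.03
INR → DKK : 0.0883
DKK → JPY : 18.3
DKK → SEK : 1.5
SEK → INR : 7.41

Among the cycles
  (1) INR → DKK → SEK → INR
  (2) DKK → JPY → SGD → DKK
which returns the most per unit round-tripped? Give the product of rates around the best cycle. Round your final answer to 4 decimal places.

(1) 0.0883 × 1.5 × 7.41 = 0.98145
(2) 18.3 × 0.00862 × 5.03 = 0.79346
Highest is cycle (1) at 0.9815 (≤1, no arbitrage).

0.9815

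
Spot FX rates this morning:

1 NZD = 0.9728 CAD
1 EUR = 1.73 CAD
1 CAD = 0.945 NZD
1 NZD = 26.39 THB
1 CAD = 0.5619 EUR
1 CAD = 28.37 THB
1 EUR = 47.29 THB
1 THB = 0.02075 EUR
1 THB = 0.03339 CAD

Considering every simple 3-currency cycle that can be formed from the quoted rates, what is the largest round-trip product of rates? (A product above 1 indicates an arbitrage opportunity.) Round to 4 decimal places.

EUR→CAD→THB→EUR: 1.73 × 28.37 × 0.02075 = 1.01841
EUR→THB→CAD→EUR: 47.29 × 0.03339 × 0.5619 = 0.88725
NZD→THB→CAD→NZD: 26.39 × 0.03339 × 0.945 = 0.83270
Maximum is EUR→CAD→THB→EUR at 1.0184; arbitrage exists.

1.0184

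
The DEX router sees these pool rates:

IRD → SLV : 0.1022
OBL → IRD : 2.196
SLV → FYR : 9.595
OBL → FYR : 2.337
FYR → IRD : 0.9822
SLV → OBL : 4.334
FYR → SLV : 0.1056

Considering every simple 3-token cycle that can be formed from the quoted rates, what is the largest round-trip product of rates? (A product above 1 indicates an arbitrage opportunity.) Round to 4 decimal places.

1.0696

OBL→FYR→SLV→OBL: 2.337 × 0.1056 × 4.334 = 1.06958
IRD→SLV→OBL→IRD: 0.1022 × 4.334 × 2.196 = 0.97268
IRD→SLV→FYR→IRD: 0.1022 × 9.595 × 0.9822 = 0.96315
Maximum is OBL→FYR→SLV→OBL at 1.0696; arbitrage exists.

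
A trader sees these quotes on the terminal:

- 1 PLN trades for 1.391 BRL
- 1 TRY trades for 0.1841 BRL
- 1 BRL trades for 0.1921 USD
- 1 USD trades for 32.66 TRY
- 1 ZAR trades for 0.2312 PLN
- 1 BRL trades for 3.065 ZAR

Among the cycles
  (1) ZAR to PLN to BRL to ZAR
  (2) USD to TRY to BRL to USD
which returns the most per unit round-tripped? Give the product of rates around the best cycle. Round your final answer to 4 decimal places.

1.1550

(1) 0.2312 × 1.391 × 3.065 = 0.98570
(2) 32.66 × 0.1841 × 0.1921 = 1.15504
Highest is cycle (2) at 1.1550 (>1, arbitrage).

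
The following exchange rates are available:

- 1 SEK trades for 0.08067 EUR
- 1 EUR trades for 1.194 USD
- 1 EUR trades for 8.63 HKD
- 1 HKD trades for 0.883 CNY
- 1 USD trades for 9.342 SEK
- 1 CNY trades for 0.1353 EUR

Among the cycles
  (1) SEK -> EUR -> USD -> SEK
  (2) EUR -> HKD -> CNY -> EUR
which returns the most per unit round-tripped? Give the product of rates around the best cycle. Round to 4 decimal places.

(1) 0.08067 × 1.194 × 9.342 = 0.89982
(2) 8.63 × 0.883 × 0.1353 = 1.03103
Highest is cycle (2) at 1.0310 (>1, arbitrage).

1.0310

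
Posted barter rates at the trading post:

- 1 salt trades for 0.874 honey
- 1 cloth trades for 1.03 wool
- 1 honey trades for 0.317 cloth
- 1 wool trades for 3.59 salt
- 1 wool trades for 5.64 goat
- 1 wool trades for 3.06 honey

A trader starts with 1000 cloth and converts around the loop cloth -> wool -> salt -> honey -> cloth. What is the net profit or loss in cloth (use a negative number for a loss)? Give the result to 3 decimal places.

1000 cloth × 1.03 = 1030 wool
1030 wool × 3.59 = 3697.7 salt
3697.7 salt × 0.874 = 3231.7898 honey
3231.7898 honey × 0.317 = 1024.4773666 cloth
Net change: 1024.4773666 − 1000 = 24.4773666 cloth

24.477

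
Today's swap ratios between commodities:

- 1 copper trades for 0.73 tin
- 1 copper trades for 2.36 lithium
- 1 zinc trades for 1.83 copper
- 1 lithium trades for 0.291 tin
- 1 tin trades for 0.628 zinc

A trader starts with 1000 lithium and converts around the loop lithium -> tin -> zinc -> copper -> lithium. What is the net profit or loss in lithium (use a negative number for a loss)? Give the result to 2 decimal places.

-210.75

1000 lithium × 0.291 = 291 tin
291 tin × 0.628 = 182.748 zinc
182.748 zinc × 1.83 = 334.42884 copper
334.42884 copper × 2.36 = 789.2520624 lithium
Net change: 789.2520624 − 1000 = -210.7479376 lithium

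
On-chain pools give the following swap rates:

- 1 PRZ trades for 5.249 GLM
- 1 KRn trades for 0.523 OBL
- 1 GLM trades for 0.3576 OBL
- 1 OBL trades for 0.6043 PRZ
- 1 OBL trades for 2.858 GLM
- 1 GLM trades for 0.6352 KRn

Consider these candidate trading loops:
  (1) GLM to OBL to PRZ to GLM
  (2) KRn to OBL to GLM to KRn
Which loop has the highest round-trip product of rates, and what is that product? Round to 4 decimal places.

1.1343

(1) 0.3576 × 0.6043 × 5.249 = 1.13430
(2) 0.523 × 2.858 × 0.6352 = 0.94946
Highest is cycle (1) at 1.1343 (>1, arbitrage).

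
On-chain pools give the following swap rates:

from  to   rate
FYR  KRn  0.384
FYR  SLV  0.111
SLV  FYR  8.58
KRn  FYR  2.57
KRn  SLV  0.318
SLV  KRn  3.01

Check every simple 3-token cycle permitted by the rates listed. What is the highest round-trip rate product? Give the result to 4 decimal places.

1.0477

SLV→FYR→KRn→SLV: 8.58 × 0.384 × 0.318 = 1.04772
SLV→KRn→FYR→SLV: 3.01 × 2.57 × 0.111 = 0.85866
Maximum is SLV→FYR→KRn→SLV at 1.0477; arbitrage exists.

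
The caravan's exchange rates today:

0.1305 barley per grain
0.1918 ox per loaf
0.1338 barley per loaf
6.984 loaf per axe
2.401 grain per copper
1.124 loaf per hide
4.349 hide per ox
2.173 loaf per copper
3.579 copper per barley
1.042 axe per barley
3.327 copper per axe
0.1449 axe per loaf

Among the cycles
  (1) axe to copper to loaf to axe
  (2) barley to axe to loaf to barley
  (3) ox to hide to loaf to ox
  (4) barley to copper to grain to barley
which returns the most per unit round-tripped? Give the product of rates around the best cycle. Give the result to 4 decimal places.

(1) 3.327 × 2.173 × 0.1449 = 1.04756
(2) 1.042 × 6.984 × 0.1338 = 0.97371
(3) 4.349 × 1.124 × 0.1918 = 0.93757
(4) 3.579 × 2.401 × 0.1305 = 1.12141
Highest is cycle (4) at 1.1214 (>1, arbitrage).

1.1214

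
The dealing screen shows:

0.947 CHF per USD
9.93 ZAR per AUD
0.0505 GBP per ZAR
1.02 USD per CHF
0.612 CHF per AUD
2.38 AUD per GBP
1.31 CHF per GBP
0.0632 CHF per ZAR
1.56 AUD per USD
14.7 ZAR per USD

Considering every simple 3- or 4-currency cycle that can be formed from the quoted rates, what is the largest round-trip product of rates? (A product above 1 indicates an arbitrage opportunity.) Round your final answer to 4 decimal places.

GBP→AUD→ZAR→GBP: 2.38 × 9.93 × 0.0505 = 1.19349
CHF→USD→AUD→ZAR→CHF: 1.02 × 1.56 × 9.93 × 0.0632 = 0.99860
CHF→USD→ZAR→GBP→CHF: 1.02 × 14.7 × 0.0505 × 1.31 = 0.99193
CHF→USD→AUD→CHF: 1.02 × 1.56 × 0.612 = 0.97381
CHF→USD→ZAR→CHF: 1.02 × 14.7 × 0.0632 = 0.94762
Maximum is GBP→AUD→ZAR→GBP at 1.1935; arbitrage exists.

1.1935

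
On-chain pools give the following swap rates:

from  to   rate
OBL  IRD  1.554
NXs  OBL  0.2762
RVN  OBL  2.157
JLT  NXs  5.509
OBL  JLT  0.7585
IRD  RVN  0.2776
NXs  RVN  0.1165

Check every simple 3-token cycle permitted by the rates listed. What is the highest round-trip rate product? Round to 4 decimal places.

1.1541

NXs→OBL→JLT→NXs: 0.2762 × 0.7585 × 5.509 = 1.15412
IRD→RVN→OBL→IRD: 0.2776 × 2.157 × 1.554 = 0.93051
Maximum is NXs→OBL→JLT→NXs at 1.1541; arbitrage exists.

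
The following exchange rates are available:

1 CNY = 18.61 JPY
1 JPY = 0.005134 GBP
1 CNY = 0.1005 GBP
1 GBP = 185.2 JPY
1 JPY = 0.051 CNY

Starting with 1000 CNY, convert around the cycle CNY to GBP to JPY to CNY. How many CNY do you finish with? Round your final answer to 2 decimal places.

1000 CNY × 0.1005 = 100.5 GBP
100.5 GBP × 185.2 = 18612.6 JPY
18612.6 JPY × 0.051 = 949.2426 CNY

949.24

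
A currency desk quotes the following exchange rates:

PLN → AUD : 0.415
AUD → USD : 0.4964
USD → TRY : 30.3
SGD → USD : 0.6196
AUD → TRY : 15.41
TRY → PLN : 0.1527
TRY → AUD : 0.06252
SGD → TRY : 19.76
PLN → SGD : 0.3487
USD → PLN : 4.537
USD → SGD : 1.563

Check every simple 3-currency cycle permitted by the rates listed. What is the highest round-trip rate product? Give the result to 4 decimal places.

1.0522

TRY→PLN→SGD→TRY: 0.1527 × 0.3487 × 19.76 = 1.05215
PLN→SGD→USD→PLN: 0.3487 × 0.6196 × 4.537 = 0.98024
TRY→PLN→AUD→TRY: 0.1527 × 0.415 × 15.41 = 0.97654
TRY→AUD→USD→TRY: 0.06252 × 0.4964 × 30.3 = 0.94036
PLN→AUD→USD→PLN: 0.415 × 0.4964 × 4.537 = 0.93465
Maximum is TRY→PLN→SGD→TRY at 1.0522; arbitrage exists.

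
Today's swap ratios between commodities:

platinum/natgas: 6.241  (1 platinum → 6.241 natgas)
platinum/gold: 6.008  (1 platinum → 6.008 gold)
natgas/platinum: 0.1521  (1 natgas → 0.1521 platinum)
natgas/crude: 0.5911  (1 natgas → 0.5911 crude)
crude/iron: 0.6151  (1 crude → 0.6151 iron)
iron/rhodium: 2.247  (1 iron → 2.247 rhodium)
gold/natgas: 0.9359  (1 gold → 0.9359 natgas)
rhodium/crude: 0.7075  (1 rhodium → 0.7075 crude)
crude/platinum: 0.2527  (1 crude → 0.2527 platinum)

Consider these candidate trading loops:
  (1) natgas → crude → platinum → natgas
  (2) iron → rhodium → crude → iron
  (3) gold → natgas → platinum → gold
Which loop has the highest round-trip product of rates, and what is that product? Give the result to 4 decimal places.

(1) 0.5911 × 0.2527 × 6.241 = 0.93222
(2) 2.247 × 0.7075 × 0.6151 = 0.97786
(3) 0.9359 × 0.1521 × 6.008 = 0.85524
Highest is cycle (2) at 0.9779 (≤1, no arbitrage).

0.9779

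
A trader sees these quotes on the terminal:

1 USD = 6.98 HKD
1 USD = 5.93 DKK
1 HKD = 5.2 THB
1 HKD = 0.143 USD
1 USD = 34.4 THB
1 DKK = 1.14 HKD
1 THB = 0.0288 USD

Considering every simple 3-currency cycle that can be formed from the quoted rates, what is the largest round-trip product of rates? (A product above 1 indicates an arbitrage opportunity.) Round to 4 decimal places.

1.0453

THB→USD→HKD→THB: 0.0288 × 6.98 × 5.2 = 1.04532
DKK→HKD→USD→DKK: 1.14 × 0.143 × 5.93 = 0.96671
Maximum is THB→USD→HKD→THB at 1.0453; arbitrage exists.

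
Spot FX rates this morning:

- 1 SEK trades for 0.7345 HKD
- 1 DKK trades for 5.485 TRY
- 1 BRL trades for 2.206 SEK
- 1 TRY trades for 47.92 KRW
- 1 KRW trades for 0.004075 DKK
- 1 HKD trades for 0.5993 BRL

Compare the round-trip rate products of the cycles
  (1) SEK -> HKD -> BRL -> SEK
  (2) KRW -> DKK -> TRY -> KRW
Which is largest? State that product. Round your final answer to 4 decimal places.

1.0711

(1) 0.7345 × 0.5993 × 2.206 = 0.97105
(2) 0.004075 × 5.485 × 47.92 = 1.07108
Highest is cycle (2) at 1.0711 (>1, arbitrage).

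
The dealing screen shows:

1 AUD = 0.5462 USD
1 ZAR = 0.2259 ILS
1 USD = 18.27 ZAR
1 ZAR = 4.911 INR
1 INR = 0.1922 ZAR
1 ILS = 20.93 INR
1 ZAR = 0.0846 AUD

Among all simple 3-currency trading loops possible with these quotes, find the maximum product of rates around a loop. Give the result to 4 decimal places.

0.9087

ZAR→ILS→INR→ZAR: 0.2259 × 20.93 × 0.1922 = 0.90874
ZAR→AUD→USD→ZAR: 0.0846 × 0.5462 × 18.27 = 0.84423
Maximum is ZAR→ILS→INR→ZAR at 0.9087; no arbitrage — every cycle loses value.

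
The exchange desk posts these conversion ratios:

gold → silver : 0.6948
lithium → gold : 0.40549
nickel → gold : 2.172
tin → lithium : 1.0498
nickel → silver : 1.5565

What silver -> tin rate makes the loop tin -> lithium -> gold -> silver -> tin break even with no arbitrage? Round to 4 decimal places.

3.3811

Known legs of the cycle: 1.0498 × 0.40549 × 0.6948 = 0.2957648277096
For no arbitrage the full-cycle product must be 1, so the missing rate is 1 / 0.2957648277096 ≈ 3.381065.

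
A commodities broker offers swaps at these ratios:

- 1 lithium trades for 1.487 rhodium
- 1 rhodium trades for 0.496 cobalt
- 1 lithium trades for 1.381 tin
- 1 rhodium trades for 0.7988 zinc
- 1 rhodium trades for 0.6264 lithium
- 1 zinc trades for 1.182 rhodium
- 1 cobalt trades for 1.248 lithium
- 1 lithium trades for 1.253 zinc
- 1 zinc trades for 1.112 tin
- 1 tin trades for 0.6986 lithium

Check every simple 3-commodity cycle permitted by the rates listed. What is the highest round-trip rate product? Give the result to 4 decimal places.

0.9734

tin→lithium→zinc→tin: 0.6986 × 1.253 × 1.112 = 0.97338
zinc→rhodium→lithium→zinc: 1.182 × 0.6264 × 1.253 = 0.92773
cobalt→lithium→rhodium→cobalt: 1.248 × 1.487 × 0.496 = 0.92046
Maximum is tin→lithium→zinc→tin at 0.9734; no arbitrage — every cycle loses value.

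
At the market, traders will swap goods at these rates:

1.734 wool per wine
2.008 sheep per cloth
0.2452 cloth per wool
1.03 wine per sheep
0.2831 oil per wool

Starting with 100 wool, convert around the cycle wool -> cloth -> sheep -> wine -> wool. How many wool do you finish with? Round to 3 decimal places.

87.937

100 wool × 0.2452 = 24.52 cloth
24.52 cloth × 2.008 = 49.23616 sheep
49.23616 sheep × 1.03 = 50.7132448 wine
50.7132448 wine × 1.734 = 87.9367664832 wool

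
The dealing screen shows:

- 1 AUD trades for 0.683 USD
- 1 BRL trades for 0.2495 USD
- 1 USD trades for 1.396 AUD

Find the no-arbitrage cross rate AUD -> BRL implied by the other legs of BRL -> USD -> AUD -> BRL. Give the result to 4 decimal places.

Known legs of the cycle: 0.2495 × 1.396 = 0.348302
For no arbitrage the full-cycle product must be 1, so the missing rate is 1 / 0.348302 ≈ 2.871072.

2.8711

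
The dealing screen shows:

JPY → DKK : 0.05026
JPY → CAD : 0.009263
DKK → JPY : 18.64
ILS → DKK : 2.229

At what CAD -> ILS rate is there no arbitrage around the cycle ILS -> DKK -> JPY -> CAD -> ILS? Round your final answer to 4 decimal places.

Known legs of the cycle: 2.229 × 18.64 × 0.009263 = 0.38486431128
For no arbitrage the full-cycle product must be 1, so the missing rate is 1 / 0.38486431128 ≈ 2.598318.

2.5983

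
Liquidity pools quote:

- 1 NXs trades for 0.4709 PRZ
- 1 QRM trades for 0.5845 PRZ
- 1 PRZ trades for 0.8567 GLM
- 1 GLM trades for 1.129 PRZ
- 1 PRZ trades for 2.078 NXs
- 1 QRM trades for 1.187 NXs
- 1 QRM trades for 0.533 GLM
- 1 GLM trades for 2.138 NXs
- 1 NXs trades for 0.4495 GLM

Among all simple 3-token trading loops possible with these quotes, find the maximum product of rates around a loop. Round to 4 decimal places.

1.0546

PRZ→NXs→GLM→PRZ: 2.078 × 0.4495 × 1.129 = 1.05455
PRZ→GLM→NXs→PRZ: 0.8567 × 2.138 × 0.4709 = 0.86251
Maximum is PRZ→NXs→GLM→PRZ at 1.0546; arbitrage exists.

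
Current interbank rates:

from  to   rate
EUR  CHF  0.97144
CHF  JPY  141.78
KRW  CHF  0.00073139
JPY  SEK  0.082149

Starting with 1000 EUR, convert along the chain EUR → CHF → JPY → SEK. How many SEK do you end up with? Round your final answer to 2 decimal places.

11314.44

1000 EUR × 0.97144 = 971.44 CHF
971.44 CHF × 141.78 = 137730.7632 JPY
137730.7632 JPY × 0.082149 = 11314.4444661168 SEK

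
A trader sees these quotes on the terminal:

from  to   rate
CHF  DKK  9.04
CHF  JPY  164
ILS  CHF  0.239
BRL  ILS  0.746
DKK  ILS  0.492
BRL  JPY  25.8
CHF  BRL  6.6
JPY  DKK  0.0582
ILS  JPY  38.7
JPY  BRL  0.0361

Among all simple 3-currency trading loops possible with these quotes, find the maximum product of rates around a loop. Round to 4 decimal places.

BRL→ILS→CHF→BRL: 0.746 × 0.239 × 6.6 = 1.17674
DKK→ILS→JPY→DKK: 0.492 × 38.7 × 0.0582 = 1.10815
DKK→ILS→CHF→DKK: 0.492 × 0.239 × 9.04 = 1.06300
BRL→ILS→JPY→BRL: 0.746 × 38.7 × 0.0361 = 1.04221
Maximum is BRL→ILS→CHF→BRL at 1.1767; arbitrage exists.

1.1767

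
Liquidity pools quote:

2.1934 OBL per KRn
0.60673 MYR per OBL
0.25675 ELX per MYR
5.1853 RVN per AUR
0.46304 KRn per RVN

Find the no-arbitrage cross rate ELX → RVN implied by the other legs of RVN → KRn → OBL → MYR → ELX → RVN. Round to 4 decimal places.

Known legs of the cycle: 0.46304 × 2.1934 × 0.60673 × 0.25675 = 0.15821303809289264
For no arbitrage the full-cycle product must be 1, so the missing rate is 1 / 0.15821303809289264 ≈ 6.320592.

6.3206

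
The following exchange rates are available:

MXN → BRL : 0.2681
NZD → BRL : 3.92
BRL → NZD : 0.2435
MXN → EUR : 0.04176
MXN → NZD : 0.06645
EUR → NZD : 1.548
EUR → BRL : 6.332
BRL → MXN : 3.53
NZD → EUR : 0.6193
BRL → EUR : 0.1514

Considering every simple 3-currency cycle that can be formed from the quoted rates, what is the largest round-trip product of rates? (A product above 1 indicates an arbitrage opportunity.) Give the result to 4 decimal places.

BRL→NZD→EUR→BRL: 0.2435 × 0.6193 × 6.332 = 0.95486
BRL→MXN→EUR→BRL: 3.53 × 0.04176 × 6.332 = 0.93342
BRL→MXN→NZD→BRL: 3.53 × 0.06645 × 3.92 = 0.91951
BRL→EUR→NZD→BRL: 0.1514 × 1.548 × 3.92 = 0.91872
Maximum is BRL→NZD→EUR→BRL at 0.9549; no arbitrage — every cycle loses value.

0.9549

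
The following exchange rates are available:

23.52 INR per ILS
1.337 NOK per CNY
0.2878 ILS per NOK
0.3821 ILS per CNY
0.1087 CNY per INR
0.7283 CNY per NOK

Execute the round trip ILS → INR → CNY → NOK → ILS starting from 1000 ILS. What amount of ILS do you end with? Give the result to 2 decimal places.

1000 ILS × 23.52 = 23520 INR
23520 INR × 0.1087 = 2556.624 CNY
2556.624 CNY × 1.337 = 3418.206288 NOK
3418.206288 NOK × 0.2878 = 983.7597696864 ILS

983.76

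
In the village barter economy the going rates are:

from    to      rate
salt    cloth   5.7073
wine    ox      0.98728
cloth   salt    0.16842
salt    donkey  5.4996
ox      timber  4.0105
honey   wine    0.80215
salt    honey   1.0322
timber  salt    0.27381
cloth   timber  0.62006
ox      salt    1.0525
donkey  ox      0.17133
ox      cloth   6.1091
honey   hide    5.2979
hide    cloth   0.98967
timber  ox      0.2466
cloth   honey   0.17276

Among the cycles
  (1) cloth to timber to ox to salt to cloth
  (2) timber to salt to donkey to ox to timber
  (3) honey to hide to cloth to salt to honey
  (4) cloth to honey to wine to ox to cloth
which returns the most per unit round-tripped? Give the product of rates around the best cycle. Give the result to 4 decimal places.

1.0347

(1) 0.62006 × 0.2466 × 1.0525 × 5.7073 = 0.91850
(2) 0.27381 × 5.4996 × 0.17133 × 4.0105 = 1.03469
(3) 5.2979 × 0.98967 × 0.16842 × 1.0322 = 0.91149
(4) 0.17276 × 0.80215 × 0.98728 × 6.1091 = 0.83583
Highest is cycle (2) at 1.0347 (>1, arbitrage).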